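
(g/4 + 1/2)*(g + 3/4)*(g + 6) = g^3/4 + 35*g^2/16 + 9*g/2 + 9/4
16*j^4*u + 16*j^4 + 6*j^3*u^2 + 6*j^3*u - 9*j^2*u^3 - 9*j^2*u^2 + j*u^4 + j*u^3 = (-8*j + u)*(-2*j + u)*(j + u)*(j*u + j)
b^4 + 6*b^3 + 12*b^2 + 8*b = b*(b + 2)^3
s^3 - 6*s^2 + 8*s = s*(s - 4)*(s - 2)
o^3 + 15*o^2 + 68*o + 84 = (o + 2)*(o + 6)*(o + 7)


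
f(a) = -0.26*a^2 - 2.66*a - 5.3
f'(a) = -0.52*a - 2.66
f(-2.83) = 0.15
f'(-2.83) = -1.19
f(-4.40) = 1.37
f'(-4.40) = -0.37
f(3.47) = -17.66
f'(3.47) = -4.46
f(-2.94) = 0.27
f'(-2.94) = -1.13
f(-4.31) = 1.33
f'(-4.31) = -0.42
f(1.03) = -8.32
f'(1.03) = -3.20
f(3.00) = -15.62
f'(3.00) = -4.22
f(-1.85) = -1.27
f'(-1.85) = -1.70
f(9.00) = -50.30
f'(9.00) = -7.34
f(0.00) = -5.30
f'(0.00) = -2.66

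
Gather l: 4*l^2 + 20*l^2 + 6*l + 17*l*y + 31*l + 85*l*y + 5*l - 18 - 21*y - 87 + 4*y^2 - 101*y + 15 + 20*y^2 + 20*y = 24*l^2 + l*(102*y + 42) + 24*y^2 - 102*y - 90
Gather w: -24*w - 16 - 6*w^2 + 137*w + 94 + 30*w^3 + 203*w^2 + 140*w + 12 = 30*w^3 + 197*w^2 + 253*w + 90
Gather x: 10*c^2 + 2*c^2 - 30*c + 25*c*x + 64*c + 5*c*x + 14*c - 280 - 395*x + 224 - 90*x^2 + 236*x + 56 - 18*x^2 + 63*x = 12*c^2 + 48*c - 108*x^2 + x*(30*c - 96)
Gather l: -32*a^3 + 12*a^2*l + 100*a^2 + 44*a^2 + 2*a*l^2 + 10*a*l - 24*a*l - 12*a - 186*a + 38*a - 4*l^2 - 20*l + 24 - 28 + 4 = -32*a^3 + 144*a^2 - 160*a + l^2*(2*a - 4) + l*(12*a^2 - 14*a - 20)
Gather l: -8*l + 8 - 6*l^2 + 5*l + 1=-6*l^2 - 3*l + 9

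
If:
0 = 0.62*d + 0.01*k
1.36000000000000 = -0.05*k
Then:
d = 0.44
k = -27.20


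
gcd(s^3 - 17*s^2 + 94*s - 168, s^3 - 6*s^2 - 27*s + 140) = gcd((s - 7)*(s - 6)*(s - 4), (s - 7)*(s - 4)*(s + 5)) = s^2 - 11*s + 28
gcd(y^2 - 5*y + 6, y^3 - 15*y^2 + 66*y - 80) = y - 2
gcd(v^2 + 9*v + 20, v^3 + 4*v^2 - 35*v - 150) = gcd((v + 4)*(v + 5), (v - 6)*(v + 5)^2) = v + 5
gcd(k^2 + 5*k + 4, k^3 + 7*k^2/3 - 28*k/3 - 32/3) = k^2 + 5*k + 4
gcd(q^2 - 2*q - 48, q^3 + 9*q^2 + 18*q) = q + 6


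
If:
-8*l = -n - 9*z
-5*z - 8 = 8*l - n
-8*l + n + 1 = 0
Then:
No Solution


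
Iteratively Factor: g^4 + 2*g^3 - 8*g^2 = (g + 4)*(g^3 - 2*g^2) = g*(g + 4)*(g^2 - 2*g) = g*(g - 2)*(g + 4)*(g)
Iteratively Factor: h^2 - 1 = (h - 1)*(h + 1)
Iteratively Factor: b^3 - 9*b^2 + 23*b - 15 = (b - 3)*(b^2 - 6*b + 5) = (b - 5)*(b - 3)*(b - 1)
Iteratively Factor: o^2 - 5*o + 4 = (o - 1)*(o - 4)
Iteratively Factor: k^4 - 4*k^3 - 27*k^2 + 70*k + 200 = (k - 5)*(k^3 + k^2 - 22*k - 40) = (k - 5)*(k + 4)*(k^2 - 3*k - 10) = (k - 5)^2*(k + 4)*(k + 2)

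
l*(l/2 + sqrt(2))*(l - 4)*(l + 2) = l^4/2 - l^3 + sqrt(2)*l^3 - 4*l^2 - 2*sqrt(2)*l^2 - 8*sqrt(2)*l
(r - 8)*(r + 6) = r^2 - 2*r - 48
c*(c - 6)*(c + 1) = c^3 - 5*c^2 - 6*c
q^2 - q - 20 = (q - 5)*(q + 4)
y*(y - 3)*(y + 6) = y^3 + 3*y^2 - 18*y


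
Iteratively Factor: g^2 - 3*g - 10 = (g - 5)*(g + 2)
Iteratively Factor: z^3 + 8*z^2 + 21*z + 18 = (z + 2)*(z^2 + 6*z + 9) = (z + 2)*(z + 3)*(z + 3)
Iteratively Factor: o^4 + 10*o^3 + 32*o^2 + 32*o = (o + 4)*(o^3 + 6*o^2 + 8*o) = o*(o + 4)*(o^2 + 6*o + 8) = o*(o + 2)*(o + 4)*(o + 4)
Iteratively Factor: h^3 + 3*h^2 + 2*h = (h + 1)*(h^2 + 2*h) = (h + 1)*(h + 2)*(h)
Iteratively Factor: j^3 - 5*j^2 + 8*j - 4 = (j - 2)*(j^2 - 3*j + 2) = (j - 2)*(j - 1)*(j - 2)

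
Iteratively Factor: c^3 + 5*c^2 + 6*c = (c + 2)*(c^2 + 3*c) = (c + 2)*(c + 3)*(c)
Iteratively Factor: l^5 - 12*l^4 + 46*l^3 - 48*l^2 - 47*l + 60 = (l + 1)*(l^4 - 13*l^3 + 59*l^2 - 107*l + 60) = (l - 4)*(l + 1)*(l^3 - 9*l^2 + 23*l - 15) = (l - 4)*(l - 3)*(l + 1)*(l^2 - 6*l + 5) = (l - 4)*(l - 3)*(l - 1)*(l + 1)*(l - 5)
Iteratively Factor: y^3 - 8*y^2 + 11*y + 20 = (y - 4)*(y^2 - 4*y - 5) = (y - 5)*(y - 4)*(y + 1)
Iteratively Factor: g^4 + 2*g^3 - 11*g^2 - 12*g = (g + 4)*(g^3 - 2*g^2 - 3*g) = (g - 3)*(g + 4)*(g^2 + g) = (g - 3)*(g + 1)*(g + 4)*(g)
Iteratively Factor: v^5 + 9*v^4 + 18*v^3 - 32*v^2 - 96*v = (v)*(v^4 + 9*v^3 + 18*v^2 - 32*v - 96) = v*(v + 4)*(v^3 + 5*v^2 - 2*v - 24) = v*(v + 3)*(v + 4)*(v^2 + 2*v - 8) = v*(v - 2)*(v + 3)*(v + 4)*(v + 4)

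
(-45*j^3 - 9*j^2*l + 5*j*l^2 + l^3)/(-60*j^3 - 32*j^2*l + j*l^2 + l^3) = (9*j^2 - l^2)/(12*j^2 + 4*j*l - l^2)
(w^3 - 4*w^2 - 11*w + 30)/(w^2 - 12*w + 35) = (w^2 + w - 6)/(w - 7)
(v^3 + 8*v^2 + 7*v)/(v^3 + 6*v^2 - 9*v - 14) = v/(v - 2)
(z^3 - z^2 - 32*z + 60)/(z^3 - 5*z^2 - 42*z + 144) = (z^2 - 7*z + 10)/(z^2 - 11*z + 24)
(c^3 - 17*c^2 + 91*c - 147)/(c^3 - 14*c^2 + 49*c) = (c - 3)/c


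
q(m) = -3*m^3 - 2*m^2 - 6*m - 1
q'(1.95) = -48.02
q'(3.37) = -121.69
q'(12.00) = -1350.00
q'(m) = -9*m^2 - 4*m - 6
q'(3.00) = -99.00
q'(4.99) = -250.06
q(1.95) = -42.55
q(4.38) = -317.73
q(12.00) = -5545.00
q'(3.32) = -118.48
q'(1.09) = -21.05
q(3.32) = -152.75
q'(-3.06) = -78.03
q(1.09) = -13.80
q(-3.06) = 84.59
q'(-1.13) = -12.97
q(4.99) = -453.49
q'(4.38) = -196.18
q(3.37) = -158.75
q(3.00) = -118.00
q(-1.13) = 7.55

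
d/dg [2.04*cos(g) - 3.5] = -2.04*sin(g)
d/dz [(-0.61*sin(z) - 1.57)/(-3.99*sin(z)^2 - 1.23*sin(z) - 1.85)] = (-12.5286*sin(z) + 1.21695*cos(2*z) - 2.01955)*cos(z)/(3.99*sin(z)^2 + 1.23*sin(z) + 1.85)^2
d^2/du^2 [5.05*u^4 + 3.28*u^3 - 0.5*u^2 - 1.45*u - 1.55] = 60.6*u^2 + 19.68*u - 1.0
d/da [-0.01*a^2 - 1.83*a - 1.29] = -0.02*a - 1.83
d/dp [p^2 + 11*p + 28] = 2*p + 11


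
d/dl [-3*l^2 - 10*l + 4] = -6*l - 10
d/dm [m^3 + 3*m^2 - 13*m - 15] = 3*m^2 + 6*m - 13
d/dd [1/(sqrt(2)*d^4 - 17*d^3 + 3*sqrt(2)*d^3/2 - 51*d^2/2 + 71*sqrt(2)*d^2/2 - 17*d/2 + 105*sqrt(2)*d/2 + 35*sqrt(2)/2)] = 2*(-8*sqrt(2)*d^3 - 9*sqrt(2)*d^2 + 102*d^2 - 142*sqrt(2)*d + 102*d - 105*sqrt(2) + 17)/(2*sqrt(2)*d^4 - 34*d^3 + 3*sqrt(2)*d^3 - 51*d^2 + 71*sqrt(2)*d^2 - 17*d + 105*sqrt(2)*d + 35*sqrt(2))^2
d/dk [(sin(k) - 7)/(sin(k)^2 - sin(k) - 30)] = (14*sin(k) + cos(k)^2 - 38)*cos(k)/(sin(k) + cos(k)^2 + 29)^2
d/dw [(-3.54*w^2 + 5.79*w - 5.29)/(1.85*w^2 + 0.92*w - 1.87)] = (-13.9683*w^2 + 32.8126*w - 5.9605)/(3.4225*w^4 + 3.404*w^3 - 6.0726*w^2 - 3.4408*w + 3.4969)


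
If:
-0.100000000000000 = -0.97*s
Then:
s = 0.10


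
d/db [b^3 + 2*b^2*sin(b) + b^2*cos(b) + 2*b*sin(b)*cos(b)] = -b^2*sin(b) + 2*b^2*cos(b) + 3*b^2 + 4*b*sin(b) + 2*b*cos(b) + 2*b*cos(2*b) + sin(2*b)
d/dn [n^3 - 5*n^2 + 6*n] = 3*n^2 - 10*n + 6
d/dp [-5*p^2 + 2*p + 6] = 2 - 10*p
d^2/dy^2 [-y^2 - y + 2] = -2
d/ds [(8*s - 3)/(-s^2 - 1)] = 2*(4*s^2 - 3*s - 4)/(s^4 + 2*s^2 + 1)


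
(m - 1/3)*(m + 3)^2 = m^3 + 17*m^2/3 + 7*m - 3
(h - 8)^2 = h^2 - 16*h + 64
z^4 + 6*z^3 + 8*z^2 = z^2*(z + 2)*(z + 4)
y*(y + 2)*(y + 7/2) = y^3 + 11*y^2/2 + 7*y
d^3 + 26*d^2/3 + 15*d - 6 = (d - 1/3)*(d + 3)*(d + 6)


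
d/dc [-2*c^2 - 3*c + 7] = -4*c - 3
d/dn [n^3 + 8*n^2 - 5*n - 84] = 3*n^2 + 16*n - 5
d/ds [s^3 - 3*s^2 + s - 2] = 3*s^2 - 6*s + 1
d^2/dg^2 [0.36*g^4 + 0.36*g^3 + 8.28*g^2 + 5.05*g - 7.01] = 4.32*g^2 + 2.16*g + 16.56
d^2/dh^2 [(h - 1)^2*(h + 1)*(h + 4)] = 12*h^2 + 18*h - 10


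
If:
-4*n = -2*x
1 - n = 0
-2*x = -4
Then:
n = 1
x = 2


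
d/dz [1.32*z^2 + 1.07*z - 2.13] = 2.64*z + 1.07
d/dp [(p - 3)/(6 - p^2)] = (-p^2 + 2*p*(p - 3) + 6)/(p^2 - 6)^2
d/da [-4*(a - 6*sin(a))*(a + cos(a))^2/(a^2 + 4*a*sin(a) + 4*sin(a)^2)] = 4*(a + cos(a))*(2*(a - 6*sin(a))*(a + cos(a))*(2*a*cos(a) + a + 2*sin(a) + 2*sin(2*a)) + (a + 2*sin(a))^2*(2*(a - 6*sin(a))*(sin(a) - 1) + (a + cos(a))*(6*cos(a) - 1)))/(a + 2*sin(a))^4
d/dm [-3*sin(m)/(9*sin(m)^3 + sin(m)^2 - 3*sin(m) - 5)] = 3*(18*sin(m)^3 + sin(m)^2 + 5)*cos(m)/(9*sin(m)^3 + sin(m)^2 - 3*sin(m) - 5)^2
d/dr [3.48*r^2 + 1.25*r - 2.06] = 6.96*r + 1.25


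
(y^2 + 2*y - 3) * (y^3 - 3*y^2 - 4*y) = y^5 - y^4 - 13*y^3 + y^2 + 12*y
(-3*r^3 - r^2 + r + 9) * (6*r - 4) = -18*r^4 + 6*r^3 + 10*r^2 + 50*r - 36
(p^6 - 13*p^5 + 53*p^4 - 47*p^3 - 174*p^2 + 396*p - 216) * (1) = p^6 - 13*p^5 + 53*p^4 - 47*p^3 - 174*p^2 + 396*p - 216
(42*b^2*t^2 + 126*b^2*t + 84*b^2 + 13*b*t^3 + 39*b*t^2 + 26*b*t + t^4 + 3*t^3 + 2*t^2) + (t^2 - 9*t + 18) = 42*b^2*t^2 + 126*b^2*t + 84*b^2 + 13*b*t^3 + 39*b*t^2 + 26*b*t + t^4 + 3*t^3 + 3*t^2 - 9*t + 18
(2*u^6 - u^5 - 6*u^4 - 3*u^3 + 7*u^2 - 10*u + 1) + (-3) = 2*u^6 - u^5 - 6*u^4 - 3*u^3 + 7*u^2 - 10*u - 2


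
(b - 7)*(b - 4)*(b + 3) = b^3 - 8*b^2 - 5*b + 84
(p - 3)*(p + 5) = p^2 + 2*p - 15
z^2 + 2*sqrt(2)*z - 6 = (z - sqrt(2))*(z + 3*sqrt(2))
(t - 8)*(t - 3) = t^2 - 11*t + 24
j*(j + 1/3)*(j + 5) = j^3 + 16*j^2/3 + 5*j/3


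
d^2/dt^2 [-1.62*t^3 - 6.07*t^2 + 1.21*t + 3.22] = -9.72*t - 12.14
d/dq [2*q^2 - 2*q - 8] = 4*q - 2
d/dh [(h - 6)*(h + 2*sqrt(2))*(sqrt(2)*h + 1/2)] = 3*sqrt(2)*h^2 - 12*sqrt(2)*h + 9*h - 27 + sqrt(2)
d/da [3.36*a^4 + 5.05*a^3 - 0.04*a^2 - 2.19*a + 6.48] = 13.44*a^3 + 15.15*a^2 - 0.08*a - 2.19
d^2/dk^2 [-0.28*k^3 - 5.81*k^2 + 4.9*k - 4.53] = -1.68*k - 11.62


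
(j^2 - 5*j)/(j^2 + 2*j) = (j - 5)/(j + 2)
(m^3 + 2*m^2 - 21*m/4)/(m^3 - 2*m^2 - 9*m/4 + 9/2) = m*(2*m + 7)/(2*m^2 - m - 6)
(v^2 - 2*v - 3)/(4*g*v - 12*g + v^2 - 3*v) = (v + 1)/(4*g + v)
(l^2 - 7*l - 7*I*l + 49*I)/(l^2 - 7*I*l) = (l - 7)/l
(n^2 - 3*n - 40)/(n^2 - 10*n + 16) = (n + 5)/(n - 2)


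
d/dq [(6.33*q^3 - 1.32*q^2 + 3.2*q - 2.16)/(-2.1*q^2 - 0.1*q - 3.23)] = (-13.293*q^4 - 1.266*q^3 - 54.4857*q^2 - 0.5448*q - 10.552)/(4.41*q^4 + 0.42*q^3 + 13.576*q^2 + 0.646*q + 10.4329)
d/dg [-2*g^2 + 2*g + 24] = 2 - 4*g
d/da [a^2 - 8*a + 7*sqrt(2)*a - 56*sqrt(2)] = 2*a - 8 + 7*sqrt(2)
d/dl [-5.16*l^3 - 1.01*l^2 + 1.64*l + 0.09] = -15.48*l^2 - 2.02*l + 1.64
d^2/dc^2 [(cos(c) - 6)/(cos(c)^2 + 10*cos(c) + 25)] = (-335*cos(c)/4 + 22*cos(2*c) - cos(3*c)/4 - 34)/(cos(c) + 5)^4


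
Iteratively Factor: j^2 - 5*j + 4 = (j - 1)*(j - 4)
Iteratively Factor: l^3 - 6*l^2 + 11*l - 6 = (l - 1)*(l^2 - 5*l + 6) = (l - 2)*(l - 1)*(l - 3)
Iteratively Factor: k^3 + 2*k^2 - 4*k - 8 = (k + 2)*(k^2 - 4) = (k - 2)*(k + 2)*(k + 2)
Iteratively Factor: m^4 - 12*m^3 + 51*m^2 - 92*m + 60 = (m - 3)*(m^3 - 9*m^2 + 24*m - 20) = (m - 5)*(m - 3)*(m^2 - 4*m + 4) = (m - 5)*(m - 3)*(m - 2)*(m - 2)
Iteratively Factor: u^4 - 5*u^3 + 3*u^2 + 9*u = (u)*(u^3 - 5*u^2 + 3*u + 9) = u*(u - 3)*(u^2 - 2*u - 3) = u*(u - 3)*(u + 1)*(u - 3)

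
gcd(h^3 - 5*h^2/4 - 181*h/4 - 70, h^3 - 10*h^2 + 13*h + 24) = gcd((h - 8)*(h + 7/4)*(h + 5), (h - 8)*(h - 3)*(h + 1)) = h - 8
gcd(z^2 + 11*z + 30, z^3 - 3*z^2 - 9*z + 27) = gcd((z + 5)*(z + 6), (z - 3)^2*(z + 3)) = 1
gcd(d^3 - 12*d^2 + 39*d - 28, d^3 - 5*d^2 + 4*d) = d^2 - 5*d + 4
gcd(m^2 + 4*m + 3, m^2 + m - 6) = m + 3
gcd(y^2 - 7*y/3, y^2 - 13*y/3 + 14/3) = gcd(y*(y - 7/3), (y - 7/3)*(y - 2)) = y - 7/3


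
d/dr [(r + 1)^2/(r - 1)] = (r^2 - 2*r - 3)/(r^2 - 2*r + 1)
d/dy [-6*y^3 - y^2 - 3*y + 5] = -18*y^2 - 2*y - 3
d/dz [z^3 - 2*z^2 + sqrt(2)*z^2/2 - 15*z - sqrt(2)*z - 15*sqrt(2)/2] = 3*z^2 - 4*z + sqrt(2)*z - 15 - sqrt(2)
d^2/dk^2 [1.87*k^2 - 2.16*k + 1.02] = 3.74000000000000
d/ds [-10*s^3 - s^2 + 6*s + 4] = -30*s^2 - 2*s + 6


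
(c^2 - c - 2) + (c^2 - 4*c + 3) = 2*c^2 - 5*c + 1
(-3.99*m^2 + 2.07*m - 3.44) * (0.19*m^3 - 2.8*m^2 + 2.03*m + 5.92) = -0.7581*m^5 + 11.5653*m^4 - 14.5493*m^3 - 9.7867*m^2 + 5.2712*m - 20.3648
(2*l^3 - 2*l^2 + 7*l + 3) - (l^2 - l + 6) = 2*l^3 - 3*l^2 + 8*l - 3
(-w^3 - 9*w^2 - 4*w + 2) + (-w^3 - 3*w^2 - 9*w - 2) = -2*w^3 - 12*w^2 - 13*w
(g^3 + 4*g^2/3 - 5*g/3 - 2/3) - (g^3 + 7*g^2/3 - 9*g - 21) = -g^2 + 22*g/3 + 61/3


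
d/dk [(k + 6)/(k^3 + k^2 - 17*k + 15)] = (k^3 + k^2 - 17*k - (k + 6)*(3*k^2 + 2*k - 17) + 15)/(k^3 + k^2 - 17*k + 15)^2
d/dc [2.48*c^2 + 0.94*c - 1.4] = 4.96*c + 0.94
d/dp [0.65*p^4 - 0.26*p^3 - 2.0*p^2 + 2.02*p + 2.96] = 2.6*p^3 - 0.78*p^2 - 4.0*p + 2.02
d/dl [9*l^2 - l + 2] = 18*l - 1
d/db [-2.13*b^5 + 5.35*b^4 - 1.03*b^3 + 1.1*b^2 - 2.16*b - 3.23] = -10.65*b^4 + 21.4*b^3 - 3.09*b^2 + 2.2*b - 2.16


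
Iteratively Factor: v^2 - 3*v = (v - 3)*(v)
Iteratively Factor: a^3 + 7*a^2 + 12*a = (a + 3)*(a^2 + 4*a) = a*(a + 3)*(a + 4)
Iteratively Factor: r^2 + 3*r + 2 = (r + 2)*(r + 1)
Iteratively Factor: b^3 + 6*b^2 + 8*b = (b + 4)*(b^2 + 2*b) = (b + 2)*(b + 4)*(b)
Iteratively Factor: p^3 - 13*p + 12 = (p - 1)*(p^2 + p - 12) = (p - 1)*(p + 4)*(p - 3)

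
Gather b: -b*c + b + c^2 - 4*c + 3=b*(1 - c) + c^2 - 4*c + 3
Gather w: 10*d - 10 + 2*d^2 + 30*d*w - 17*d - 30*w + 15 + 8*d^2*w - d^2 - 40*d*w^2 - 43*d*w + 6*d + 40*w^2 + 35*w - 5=d^2 - d + w^2*(40 - 40*d) + w*(8*d^2 - 13*d + 5)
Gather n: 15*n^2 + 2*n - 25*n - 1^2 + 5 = 15*n^2 - 23*n + 4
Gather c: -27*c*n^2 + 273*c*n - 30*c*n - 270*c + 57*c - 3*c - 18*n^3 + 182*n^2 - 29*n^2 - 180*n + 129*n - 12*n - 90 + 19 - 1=c*(-27*n^2 + 243*n - 216) - 18*n^3 + 153*n^2 - 63*n - 72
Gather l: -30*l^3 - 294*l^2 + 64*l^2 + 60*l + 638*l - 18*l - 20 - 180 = -30*l^3 - 230*l^2 + 680*l - 200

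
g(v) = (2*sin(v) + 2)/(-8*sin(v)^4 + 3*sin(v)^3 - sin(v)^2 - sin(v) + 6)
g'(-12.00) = 0.80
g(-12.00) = 0.62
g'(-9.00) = -0.20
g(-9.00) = 0.20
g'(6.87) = 0.86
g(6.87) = 0.63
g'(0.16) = 0.42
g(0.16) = 0.40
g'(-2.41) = 0.09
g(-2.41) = 0.18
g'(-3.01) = -0.35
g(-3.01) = 0.28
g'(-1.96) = 0.76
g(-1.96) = -0.07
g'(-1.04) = -77.49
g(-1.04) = -1.19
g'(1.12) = 21.46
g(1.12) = 3.10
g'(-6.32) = 0.38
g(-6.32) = 0.32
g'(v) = (2*sin(v) + 2)*(32*sin(v)^3*cos(v) - 9*sin(v)^2*cos(v) + 2*sin(v)*cos(v) + cos(v))/(-8*sin(v)^4 + 3*sin(v)^3 - sin(v)^2 - sin(v) + 6)^2 + 2*cos(v)/(-8*sin(v)^4 + 3*sin(v)^3 - sin(v)^2 - sin(v) + 6)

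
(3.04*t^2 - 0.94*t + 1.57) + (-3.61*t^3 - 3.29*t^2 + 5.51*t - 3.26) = -3.61*t^3 - 0.25*t^2 + 4.57*t - 1.69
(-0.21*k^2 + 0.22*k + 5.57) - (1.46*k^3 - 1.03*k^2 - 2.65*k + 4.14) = -1.46*k^3 + 0.82*k^2 + 2.87*k + 1.43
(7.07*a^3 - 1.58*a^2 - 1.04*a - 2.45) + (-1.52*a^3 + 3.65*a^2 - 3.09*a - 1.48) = 5.55*a^3 + 2.07*a^2 - 4.13*a - 3.93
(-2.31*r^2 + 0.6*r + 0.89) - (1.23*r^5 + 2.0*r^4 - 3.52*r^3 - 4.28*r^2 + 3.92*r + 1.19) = -1.23*r^5 - 2.0*r^4 + 3.52*r^3 + 1.97*r^2 - 3.32*r - 0.3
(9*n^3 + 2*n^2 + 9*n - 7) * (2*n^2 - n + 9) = 18*n^5 - 5*n^4 + 97*n^3 - 5*n^2 + 88*n - 63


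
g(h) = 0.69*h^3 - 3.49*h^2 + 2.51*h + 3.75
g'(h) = 2.07*h^2 - 6.98*h + 2.51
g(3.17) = -1.38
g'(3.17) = 1.18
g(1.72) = 1.25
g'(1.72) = -3.37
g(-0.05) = 3.62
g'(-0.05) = 2.86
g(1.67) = 1.42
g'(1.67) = -3.37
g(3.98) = 1.96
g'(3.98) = 7.52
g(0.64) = 4.11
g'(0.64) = -1.11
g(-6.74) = -382.98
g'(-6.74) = 143.59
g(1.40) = 2.32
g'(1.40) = -3.20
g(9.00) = 246.66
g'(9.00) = 107.36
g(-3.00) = -53.82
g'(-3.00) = 42.08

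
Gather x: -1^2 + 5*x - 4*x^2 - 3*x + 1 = -4*x^2 + 2*x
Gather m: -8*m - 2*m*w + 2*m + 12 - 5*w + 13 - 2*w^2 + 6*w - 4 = m*(-2*w - 6) - 2*w^2 + w + 21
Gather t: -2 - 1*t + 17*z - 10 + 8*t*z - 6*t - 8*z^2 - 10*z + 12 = t*(8*z - 7) - 8*z^2 + 7*z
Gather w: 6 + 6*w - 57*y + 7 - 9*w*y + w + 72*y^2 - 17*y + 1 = w*(7 - 9*y) + 72*y^2 - 74*y + 14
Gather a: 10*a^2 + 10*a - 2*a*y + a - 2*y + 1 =10*a^2 + a*(11 - 2*y) - 2*y + 1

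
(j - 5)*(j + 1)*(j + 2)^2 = j^4 - 17*j^2 - 36*j - 20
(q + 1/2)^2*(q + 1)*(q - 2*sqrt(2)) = q^4 - 2*sqrt(2)*q^3 + 2*q^3 - 4*sqrt(2)*q^2 + 5*q^2/4 - 5*sqrt(2)*q/2 + q/4 - sqrt(2)/2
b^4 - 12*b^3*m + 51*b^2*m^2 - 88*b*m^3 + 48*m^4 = (b - 4*m)^2*(b - 3*m)*(b - m)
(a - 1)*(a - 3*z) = a^2 - 3*a*z - a + 3*z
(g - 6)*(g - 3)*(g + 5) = g^3 - 4*g^2 - 27*g + 90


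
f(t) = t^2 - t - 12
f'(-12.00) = -25.00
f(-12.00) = 144.00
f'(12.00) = 23.00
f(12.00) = 120.00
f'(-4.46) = -9.92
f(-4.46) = 12.35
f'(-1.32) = -3.64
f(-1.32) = -8.94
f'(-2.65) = -6.30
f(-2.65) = -2.33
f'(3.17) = 5.34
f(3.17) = -5.12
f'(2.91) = 4.82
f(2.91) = -6.44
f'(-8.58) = -18.16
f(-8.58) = 70.20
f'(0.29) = -0.42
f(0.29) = -12.21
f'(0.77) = 0.54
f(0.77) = -12.18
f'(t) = 2*t - 1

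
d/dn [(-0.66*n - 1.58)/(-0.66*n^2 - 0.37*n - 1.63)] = (-0.4356*n^2 - 2.0856*n + 0.4912)/(0.4356*n^4 + 0.4884*n^3 + 2.2885*n^2 + 1.2062*n + 2.6569)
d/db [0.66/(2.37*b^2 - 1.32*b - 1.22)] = (0.8712 - 3.1284*b)/(-2.37*b^2 + 1.32*b + 1.22)^2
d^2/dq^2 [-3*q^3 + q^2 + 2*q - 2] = 2 - 18*q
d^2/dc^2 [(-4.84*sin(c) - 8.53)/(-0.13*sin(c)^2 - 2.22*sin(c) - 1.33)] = (-0.0817960000000001*sin(c)^5 + 0.820195999999996*sin(c)^4 - 2.200666*sin(c)^3 - 20.984378*sin(c)^2 + 26.373734*sin(c) + 52.547662)/(0.13*sin(c)^2 + 2.22*sin(c) + 1.33)^3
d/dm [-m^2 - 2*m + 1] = -2*m - 2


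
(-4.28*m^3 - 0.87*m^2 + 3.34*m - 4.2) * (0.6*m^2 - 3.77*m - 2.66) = -2.568*m^5 + 15.6136*m^4 + 16.6687*m^3 - 12.7976*m^2 + 6.9496*m + 11.172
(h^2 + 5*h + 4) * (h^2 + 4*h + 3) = h^4 + 9*h^3 + 27*h^2 + 31*h + 12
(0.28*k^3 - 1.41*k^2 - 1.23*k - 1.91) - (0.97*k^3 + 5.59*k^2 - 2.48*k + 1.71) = -0.69*k^3 - 7.0*k^2 + 1.25*k - 3.62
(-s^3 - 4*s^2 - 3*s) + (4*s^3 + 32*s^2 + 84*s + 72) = 3*s^3 + 28*s^2 + 81*s + 72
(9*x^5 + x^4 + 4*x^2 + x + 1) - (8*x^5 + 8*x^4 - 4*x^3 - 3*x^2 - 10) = x^5 - 7*x^4 + 4*x^3 + 7*x^2 + x + 11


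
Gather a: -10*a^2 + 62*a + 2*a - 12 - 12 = -10*a^2 + 64*a - 24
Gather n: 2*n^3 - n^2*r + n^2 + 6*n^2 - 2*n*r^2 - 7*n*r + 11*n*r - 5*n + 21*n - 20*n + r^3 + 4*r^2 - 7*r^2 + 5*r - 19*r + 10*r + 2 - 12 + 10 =2*n^3 + n^2*(7 - r) + n*(-2*r^2 + 4*r - 4) + r^3 - 3*r^2 - 4*r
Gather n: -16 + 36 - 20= 0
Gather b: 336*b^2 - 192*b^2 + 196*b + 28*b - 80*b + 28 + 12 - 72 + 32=144*b^2 + 144*b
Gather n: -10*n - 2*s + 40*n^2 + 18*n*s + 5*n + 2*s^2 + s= 40*n^2 + n*(18*s - 5) + 2*s^2 - s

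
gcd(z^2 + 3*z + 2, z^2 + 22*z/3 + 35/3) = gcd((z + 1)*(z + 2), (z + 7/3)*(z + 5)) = 1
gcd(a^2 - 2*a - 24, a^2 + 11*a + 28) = a + 4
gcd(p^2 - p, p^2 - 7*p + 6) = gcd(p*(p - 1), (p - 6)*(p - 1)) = p - 1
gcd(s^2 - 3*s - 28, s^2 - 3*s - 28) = s^2 - 3*s - 28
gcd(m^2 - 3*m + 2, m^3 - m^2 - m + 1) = m - 1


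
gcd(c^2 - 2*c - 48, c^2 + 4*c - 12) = c + 6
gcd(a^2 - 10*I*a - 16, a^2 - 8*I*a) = a - 8*I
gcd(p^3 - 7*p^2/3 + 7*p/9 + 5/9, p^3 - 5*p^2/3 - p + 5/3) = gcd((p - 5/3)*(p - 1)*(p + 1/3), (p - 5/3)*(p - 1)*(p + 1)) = p^2 - 8*p/3 + 5/3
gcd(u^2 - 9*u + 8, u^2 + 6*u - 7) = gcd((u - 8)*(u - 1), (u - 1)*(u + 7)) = u - 1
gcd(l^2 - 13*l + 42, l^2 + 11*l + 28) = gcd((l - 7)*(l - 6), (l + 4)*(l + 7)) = 1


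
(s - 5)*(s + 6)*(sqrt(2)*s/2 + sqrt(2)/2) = sqrt(2)*s^3/2 + sqrt(2)*s^2 - 29*sqrt(2)*s/2 - 15*sqrt(2)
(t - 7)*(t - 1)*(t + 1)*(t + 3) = t^4 - 4*t^3 - 22*t^2 + 4*t + 21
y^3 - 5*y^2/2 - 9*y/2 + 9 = (y - 3)*(y - 3/2)*(y + 2)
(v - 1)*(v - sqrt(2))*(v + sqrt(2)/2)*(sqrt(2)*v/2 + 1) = sqrt(2)*v^4/2 - sqrt(2)*v^3/2 + v^3/2 - sqrt(2)*v^2 - v^2/2 - v + sqrt(2)*v + 1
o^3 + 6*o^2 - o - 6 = (o - 1)*(o + 1)*(o + 6)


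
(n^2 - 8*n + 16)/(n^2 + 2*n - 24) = (n - 4)/(n + 6)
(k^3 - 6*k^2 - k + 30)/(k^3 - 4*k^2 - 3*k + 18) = (k - 5)/(k - 3)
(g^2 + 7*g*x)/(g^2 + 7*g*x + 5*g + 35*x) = g/(g + 5)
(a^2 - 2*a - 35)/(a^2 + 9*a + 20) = (a - 7)/(a + 4)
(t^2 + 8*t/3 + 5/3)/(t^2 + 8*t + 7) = (t + 5/3)/(t + 7)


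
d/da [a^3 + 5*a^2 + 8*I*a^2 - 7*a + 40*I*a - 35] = 3*a^2 + a*(10 + 16*I) - 7 + 40*I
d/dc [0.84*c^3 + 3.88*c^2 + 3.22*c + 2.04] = 2.52*c^2 + 7.76*c + 3.22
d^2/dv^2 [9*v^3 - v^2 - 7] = 54*v - 2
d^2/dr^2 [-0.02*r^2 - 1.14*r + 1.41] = -0.0400000000000000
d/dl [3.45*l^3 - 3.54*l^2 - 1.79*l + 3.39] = 10.35*l^2 - 7.08*l - 1.79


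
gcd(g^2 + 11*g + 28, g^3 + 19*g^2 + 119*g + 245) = g + 7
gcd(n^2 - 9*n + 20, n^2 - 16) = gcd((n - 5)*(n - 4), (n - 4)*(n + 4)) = n - 4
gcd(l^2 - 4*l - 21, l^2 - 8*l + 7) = l - 7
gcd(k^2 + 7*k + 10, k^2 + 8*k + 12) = k + 2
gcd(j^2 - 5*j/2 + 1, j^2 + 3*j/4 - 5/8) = j - 1/2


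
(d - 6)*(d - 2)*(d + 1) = d^3 - 7*d^2 + 4*d + 12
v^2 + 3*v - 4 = (v - 1)*(v + 4)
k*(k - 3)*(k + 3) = k^3 - 9*k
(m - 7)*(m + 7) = m^2 - 49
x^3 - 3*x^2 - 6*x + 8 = (x - 4)*(x - 1)*(x + 2)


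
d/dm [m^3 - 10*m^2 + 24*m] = 3*m^2 - 20*m + 24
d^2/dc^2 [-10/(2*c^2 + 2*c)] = 10*(c*(c + 1) - (2*c + 1)^2)/(c^3*(c + 1)^3)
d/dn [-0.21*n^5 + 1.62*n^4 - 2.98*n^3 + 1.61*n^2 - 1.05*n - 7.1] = -1.05*n^4 + 6.48*n^3 - 8.94*n^2 + 3.22*n - 1.05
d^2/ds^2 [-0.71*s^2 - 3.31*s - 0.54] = -1.42000000000000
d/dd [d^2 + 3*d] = 2*d + 3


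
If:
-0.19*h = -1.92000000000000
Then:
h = 10.11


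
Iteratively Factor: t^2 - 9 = (t + 3)*(t - 3)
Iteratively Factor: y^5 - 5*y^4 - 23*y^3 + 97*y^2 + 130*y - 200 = (y - 5)*(y^4 - 23*y^2 - 18*y + 40) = (y - 5)*(y + 4)*(y^3 - 4*y^2 - 7*y + 10) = (y - 5)^2*(y + 4)*(y^2 + y - 2) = (y - 5)^2*(y + 2)*(y + 4)*(y - 1)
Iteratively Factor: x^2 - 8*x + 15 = (x - 5)*(x - 3)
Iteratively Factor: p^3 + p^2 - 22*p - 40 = (p + 4)*(p^2 - 3*p - 10) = (p - 5)*(p + 4)*(p + 2)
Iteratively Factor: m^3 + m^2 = (m)*(m^2 + m) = m^2*(m + 1)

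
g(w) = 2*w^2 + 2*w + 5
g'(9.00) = 38.00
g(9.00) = 185.00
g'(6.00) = 26.00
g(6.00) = 89.00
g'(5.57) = 24.28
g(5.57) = 78.19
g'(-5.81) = -21.24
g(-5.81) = 60.89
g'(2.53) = 12.12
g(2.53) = 22.86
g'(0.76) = 5.04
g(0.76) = 7.68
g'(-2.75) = -9.00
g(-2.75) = 14.62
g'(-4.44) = -15.76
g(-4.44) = 35.55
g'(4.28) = 19.12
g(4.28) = 50.20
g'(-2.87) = -9.48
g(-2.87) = 15.73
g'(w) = 4*w + 2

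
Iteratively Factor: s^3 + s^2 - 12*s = (s)*(s^2 + s - 12) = s*(s - 3)*(s + 4)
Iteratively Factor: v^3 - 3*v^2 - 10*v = (v + 2)*(v^2 - 5*v) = v*(v + 2)*(v - 5)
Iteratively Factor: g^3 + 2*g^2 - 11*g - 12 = (g + 4)*(g^2 - 2*g - 3) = (g - 3)*(g + 4)*(g + 1)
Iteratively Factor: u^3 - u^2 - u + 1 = (u + 1)*(u^2 - 2*u + 1) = (u - 1)*(u + 1)*(u - 1)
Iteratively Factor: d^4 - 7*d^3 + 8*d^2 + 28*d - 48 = (d + 2)*(d^3 - 9*d^2 + 26*d - 24) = (d - 3)*(d + 2)*(d^2 - 6*d + 8) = (d - 4)*(d - 3)*(d + 2)*(d - 2)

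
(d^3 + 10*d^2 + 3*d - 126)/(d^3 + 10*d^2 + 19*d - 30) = (d^2 + 4*d - 21)/(d^2 + 4*d - 5)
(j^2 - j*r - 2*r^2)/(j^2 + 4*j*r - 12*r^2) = (j + r)/(j + 6*r)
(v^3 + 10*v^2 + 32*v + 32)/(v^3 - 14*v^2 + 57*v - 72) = (v^3 + 10*v^2 + 32*v + 32)/(v^3 - 14*v^2 + 57*v - 72)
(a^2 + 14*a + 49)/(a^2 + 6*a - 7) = (a + 7)/(a - 1)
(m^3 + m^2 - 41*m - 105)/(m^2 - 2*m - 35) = m + 3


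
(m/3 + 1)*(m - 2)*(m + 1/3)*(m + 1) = m^4/3 + 7*m^3/9 - 13*m^2/9 - 23*m/9 - 2/3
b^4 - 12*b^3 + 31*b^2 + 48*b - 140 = (b - 7)*(b - 5)*(b - 2)*(b + 2)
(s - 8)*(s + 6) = s^2 - 2*s - 48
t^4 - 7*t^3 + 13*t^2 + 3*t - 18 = (t - 3)^2*(t - 2)*(t + 1)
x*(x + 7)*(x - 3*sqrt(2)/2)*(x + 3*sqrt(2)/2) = x^4 + 7*x^3 - 9*x^2/2 - 63*x/2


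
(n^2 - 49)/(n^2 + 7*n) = (n - 7)/n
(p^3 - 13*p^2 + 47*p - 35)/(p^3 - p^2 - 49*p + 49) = (p - 5)/(p + 7)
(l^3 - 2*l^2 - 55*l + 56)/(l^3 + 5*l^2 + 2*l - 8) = (l^2 - l - 56)/(l^2 + 6*l + 8)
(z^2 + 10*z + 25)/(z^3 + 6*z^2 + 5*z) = (z + 5)/(z*(z + 1))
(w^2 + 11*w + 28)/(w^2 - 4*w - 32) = (w + 7)/(w - 8)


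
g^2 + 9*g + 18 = (g + 3)*(g + 6)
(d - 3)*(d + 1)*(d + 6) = d^3 + 4*d^2 - 15*d - 18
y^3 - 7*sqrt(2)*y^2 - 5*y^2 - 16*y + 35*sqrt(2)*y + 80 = (y - 5)*(y - 8*sqrt(2))*(y + sqrt(2))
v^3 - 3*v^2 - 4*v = v*(v - 4)*(v + 1)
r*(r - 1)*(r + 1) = r^3 - r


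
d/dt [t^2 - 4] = 2*t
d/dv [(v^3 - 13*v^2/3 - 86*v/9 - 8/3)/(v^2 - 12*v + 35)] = (9*v^4 - 216*v^3 + 1499*v^2 - 2682*v - 3298)/(9*(v^4 - 24*v^3 + 214*v^2 - 840*v + 1225))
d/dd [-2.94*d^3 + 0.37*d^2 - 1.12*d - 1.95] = -8.82*d^2 + 0.74*d - 1.12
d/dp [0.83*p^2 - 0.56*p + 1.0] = 1.66*p - 0.56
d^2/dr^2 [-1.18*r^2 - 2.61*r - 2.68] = -2.36000000000000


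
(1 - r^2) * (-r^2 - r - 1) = r^4 + r^3 - r - 1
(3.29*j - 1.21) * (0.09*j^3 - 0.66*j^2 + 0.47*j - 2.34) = 0.2961*j^4 - 2.2803*j^3 + 2.3449*j^2 - 8.2673*j + 2.8314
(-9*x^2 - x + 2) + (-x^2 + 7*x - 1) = -10*x^2 + 6*x + 1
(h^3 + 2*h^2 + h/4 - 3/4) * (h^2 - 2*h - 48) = h^5 - 207*h^3/4 - 389*h^2/4 - 21*h/2 + 36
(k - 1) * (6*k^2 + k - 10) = 6*k^3 - 5*k^2 - 11*k + 10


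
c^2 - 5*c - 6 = (c - 6)*(c + 1)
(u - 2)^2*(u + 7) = u^3 + 3*u^2 - 24*u + 28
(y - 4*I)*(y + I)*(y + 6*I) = y^3 + 3*I*y^2 + 22*y + 24*I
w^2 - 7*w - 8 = (w - 8)*(w + 1)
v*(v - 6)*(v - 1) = v^3 - 7*v^2 + 6*v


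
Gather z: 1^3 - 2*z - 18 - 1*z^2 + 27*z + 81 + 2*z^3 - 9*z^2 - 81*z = 2*z^3 - 10*z^2 - 56*z + 64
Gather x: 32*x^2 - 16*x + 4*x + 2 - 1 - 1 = 32*x^2 - 12*x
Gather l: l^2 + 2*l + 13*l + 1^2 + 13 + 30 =l^2 + 15*l + 44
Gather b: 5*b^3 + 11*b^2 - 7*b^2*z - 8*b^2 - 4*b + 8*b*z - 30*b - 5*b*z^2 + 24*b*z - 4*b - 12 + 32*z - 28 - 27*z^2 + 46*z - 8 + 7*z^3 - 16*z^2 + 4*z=5*b^3 + b^2*(3 - 7*z) + b*(-5*z^2 + 32*z - 38) + 7*z^3 - 43*z^2 + 82*z - 48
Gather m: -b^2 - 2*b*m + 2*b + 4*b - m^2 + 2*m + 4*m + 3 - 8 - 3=-b^2 + 6*b - m^2 + m*(6 - 2*b) - 8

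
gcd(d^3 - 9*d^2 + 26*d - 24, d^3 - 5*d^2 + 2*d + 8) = d^2 - 6*d + 8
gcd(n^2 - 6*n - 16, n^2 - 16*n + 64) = n - 8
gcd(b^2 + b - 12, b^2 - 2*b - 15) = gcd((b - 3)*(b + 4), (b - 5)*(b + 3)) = 1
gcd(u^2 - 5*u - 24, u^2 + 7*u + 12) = u + 3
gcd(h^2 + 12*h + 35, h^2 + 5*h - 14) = h + 7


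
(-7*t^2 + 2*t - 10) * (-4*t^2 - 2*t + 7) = 28*t^4 + 6*t^3 - 13*t^2 + 34*t - 70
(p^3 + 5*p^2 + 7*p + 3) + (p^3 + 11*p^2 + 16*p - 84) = 2*p^3 + 16*p^2 + 23*p - 81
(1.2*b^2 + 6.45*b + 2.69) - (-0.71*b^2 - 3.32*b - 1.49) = 1.91*b^2 + 9.77*b + 4.18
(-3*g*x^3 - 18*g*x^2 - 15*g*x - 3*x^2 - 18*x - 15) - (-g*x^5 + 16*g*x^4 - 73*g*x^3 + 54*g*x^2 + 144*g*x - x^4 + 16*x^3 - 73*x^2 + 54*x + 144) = g*x^5 - 16*g*x^4 + 70*g*x^3 - 72*g*x^2 - 159*g*x + x^4 - 16*x^3 + 70*x^2 - 72*x - 159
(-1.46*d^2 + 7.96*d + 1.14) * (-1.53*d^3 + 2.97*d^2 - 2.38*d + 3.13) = 2.2338*d^5 - 16.515*d^4 + 25.3718*d^3 - 20.1288*d^2 + 22.2016*d + 3.5682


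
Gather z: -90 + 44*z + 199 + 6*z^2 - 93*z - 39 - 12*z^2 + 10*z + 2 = -6*z^2 - 39*z + 72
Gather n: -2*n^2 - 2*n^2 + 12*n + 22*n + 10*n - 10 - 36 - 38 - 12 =-4*n^2 + 44*n - 96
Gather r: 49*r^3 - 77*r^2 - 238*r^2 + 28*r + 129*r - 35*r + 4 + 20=49*r^3 - 315*r^2 + 122*r + 24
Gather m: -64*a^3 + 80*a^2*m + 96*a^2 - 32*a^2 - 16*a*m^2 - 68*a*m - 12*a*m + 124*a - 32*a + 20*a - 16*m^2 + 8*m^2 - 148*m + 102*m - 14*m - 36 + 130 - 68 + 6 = -64*a^3 + 64*a^2 + 112*a + m^2*(-16*a - 8) + m*(80*a^2 - 80*a - 60) + 32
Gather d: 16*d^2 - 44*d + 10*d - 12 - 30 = 16*d^2 - 34*d - 42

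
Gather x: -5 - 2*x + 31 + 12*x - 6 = 10*x + 20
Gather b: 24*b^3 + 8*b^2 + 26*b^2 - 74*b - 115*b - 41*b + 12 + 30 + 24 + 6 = 24*b^3 + 34*b^2 - 230*b + 72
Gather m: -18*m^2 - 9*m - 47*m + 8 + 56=-18*m^2 - 56*m + 64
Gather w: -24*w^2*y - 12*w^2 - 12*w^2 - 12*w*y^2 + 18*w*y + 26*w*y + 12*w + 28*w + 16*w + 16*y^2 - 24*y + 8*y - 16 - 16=w^2*(-24*y - 24) + w*(-12*y^2 + 44*y + 56) + 16*y^2 - 16*y - 32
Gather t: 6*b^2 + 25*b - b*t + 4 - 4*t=6*b^2 + 25*b + t*(-b - 4) + 4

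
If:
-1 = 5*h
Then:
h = -1/5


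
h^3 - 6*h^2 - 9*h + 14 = (h - 7)*(h - 1)*(h + 2)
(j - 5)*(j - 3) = j^2 - 8*j + 15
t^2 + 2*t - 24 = (t - 4)*(t + 6)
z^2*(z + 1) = z^3 + z^2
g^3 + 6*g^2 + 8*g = g*(g + 2)*(g + 4)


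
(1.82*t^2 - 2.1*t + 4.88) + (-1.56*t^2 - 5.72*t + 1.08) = 0.26*t^2 - 7.82*t + 5.96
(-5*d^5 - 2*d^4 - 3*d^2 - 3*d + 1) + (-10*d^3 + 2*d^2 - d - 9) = -5*d^5 - 2*d^4 - 10*d^3 - d^2 - 4*d - 8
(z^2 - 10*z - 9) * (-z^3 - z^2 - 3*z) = -z^5 + 9*z^4 + 16*z^3 + 39*z^2 + 27*z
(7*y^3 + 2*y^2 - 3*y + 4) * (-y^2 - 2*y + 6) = -7*y^5 - 16*y^4 + 41*y^3 + 14*y^2 - 26*y + 24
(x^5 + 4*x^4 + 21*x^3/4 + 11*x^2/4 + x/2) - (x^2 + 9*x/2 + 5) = x^5 + 4*x^4 + 21*x^3/4 + 7*x^2/4 - 4*x - 5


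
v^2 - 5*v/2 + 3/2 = (v - 3/2)*(v - 1)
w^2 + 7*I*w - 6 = (w + I)*(w + 6*I)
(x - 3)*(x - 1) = x^2 - 4*x + 3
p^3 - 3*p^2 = p^2*(p - 3)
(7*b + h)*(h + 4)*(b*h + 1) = 7*b^2*h^2 + 28*b^2*h + b*h^3 + 4*b*h^2 + 7*b*h + 28*b + h^2 + 4*h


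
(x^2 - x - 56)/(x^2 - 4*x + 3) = (x^2 - x - 56)/(x^2 - 4*x + 3)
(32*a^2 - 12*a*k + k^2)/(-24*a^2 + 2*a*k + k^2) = (-8*a + k)/(6*a + k)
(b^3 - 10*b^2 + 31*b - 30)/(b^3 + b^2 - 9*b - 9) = (b^2 - 7*b + 10)/(b^2 + 4*b + 3)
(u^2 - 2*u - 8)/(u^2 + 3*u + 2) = (u - 4)/(u + 1)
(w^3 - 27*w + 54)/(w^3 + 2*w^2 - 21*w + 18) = (w - 3)/(w - 1)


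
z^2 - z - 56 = (z - 8)*(z + 7)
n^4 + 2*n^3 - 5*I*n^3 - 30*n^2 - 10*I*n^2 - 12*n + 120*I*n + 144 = (n - 4)*(n + 6)*(n - 3*I)*(n - 2*I)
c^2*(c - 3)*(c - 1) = c^4 - 4*c^3 + 3*c^2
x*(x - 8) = x^2 - 8*x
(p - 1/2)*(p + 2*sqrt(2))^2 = p^3 - p^2/2 + 4*sqrt(2)*p^2 - 2*sqrt(2)*p + 8*p - 4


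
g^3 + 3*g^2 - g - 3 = (g - 1)*(g + 1)*(g + 3)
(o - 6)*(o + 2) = o^2 - 4*o - 12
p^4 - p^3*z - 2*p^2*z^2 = p^2*(p - 2*z)*(p + z)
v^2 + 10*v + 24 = (v + 4)*(v + 6)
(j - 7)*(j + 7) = j^2 - 49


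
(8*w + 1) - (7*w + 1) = w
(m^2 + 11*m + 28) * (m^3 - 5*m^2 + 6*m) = m^5 + 6*m^4 - 21*m^3 - 74*m^2 + 168*m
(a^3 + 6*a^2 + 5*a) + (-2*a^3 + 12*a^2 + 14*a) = -a^3 + 18*a^2 + 19*a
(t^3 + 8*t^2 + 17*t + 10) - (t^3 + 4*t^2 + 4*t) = 4*t^2 + 13*t + 10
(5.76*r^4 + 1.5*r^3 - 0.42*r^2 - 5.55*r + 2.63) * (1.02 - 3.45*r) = -19.872*r^5 + 0.700199999999999*r^4 + 2.979*r^3 + 18.7191*r^2 - 14.7345*r + 2.6826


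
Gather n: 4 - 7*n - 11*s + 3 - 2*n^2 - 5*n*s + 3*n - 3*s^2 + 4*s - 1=-2*n^2 + n*(-5*s - 4) - 3*s^2 - 7*s + 6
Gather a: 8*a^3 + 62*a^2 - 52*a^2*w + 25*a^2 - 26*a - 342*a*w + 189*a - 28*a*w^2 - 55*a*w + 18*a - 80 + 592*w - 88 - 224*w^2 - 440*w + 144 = 8*a^3 + a^2*(87 - 52*w) + a*(-28*w^2 - 397*w + 181) - 224*w^2 + 152*w - 24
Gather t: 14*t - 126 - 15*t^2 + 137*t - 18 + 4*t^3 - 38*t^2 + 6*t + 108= 4*t^3 - 53*t^2 + 157*t - 36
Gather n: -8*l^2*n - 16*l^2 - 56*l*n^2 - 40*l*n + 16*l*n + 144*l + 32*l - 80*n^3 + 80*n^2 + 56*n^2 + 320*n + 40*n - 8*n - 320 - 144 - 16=-16*l^2 + 176*l - 80*n^3 + n^2*(136 - 56*l) + n*(-8*l^2 - 24*l + 352) - 480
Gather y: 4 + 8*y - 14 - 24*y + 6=-16*y - 4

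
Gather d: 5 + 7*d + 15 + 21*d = 28*d + 20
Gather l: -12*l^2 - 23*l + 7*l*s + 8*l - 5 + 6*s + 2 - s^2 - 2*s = -12*l^2 + l*(7*s - 15) - s^2 + 4*s - 3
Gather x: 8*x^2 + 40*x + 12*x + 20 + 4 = 8*x^2 + 52*x + 24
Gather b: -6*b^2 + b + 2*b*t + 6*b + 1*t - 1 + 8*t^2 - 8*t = -6*b^2 + b*(2*t + 7) + 8*t^2 - 7*t - 1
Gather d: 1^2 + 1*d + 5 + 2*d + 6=3*d + 12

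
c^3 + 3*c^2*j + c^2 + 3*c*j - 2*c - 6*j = (c - 1)*(c + 2)*(c + 3*j)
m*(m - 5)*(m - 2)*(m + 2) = m^4 - 5*m^3 - 4*m^2 + 20*m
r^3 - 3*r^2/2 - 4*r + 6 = (r - 2)*(r - 3/2)*(r + 2)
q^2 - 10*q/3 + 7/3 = (q - 7/3)*(q - 1)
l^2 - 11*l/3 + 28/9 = (l - 7/3)*(l - 4/3)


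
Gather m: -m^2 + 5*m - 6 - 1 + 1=-m^2 + 5*m - 6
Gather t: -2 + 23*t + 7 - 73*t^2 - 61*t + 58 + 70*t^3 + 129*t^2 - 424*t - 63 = 70*t^3 + 56*t^2 - 462*t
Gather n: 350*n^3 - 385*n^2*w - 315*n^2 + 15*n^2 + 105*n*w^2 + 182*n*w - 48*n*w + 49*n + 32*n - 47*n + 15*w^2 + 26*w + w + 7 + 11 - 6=350*n^3 + n^2*(-385*w - 300) + n*(105*w^2 + 134*w + 34) + 15*w^2 + 27*w + 12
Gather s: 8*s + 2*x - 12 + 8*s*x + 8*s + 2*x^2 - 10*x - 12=s*(8*x + 16) + 2*x^2 - 8*x - 24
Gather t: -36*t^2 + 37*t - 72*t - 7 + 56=-36*t^2 - 35*t + 49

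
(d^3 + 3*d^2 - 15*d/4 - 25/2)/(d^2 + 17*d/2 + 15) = (d^2 + d/2 - 5)/(d + 6)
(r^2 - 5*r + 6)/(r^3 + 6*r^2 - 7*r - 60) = (r - 2)/(r^2 + 9*r + 20)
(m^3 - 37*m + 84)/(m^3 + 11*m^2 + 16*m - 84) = (m^2 - 7*m + 12)/(m^2 + 4*m - 12)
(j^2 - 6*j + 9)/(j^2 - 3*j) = (j - 3)/j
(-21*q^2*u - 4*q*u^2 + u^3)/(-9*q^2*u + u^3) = (7*q - u)/(3*q - u)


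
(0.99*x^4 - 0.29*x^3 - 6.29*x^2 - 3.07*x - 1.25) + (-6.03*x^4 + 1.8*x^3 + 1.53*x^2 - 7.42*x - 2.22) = -5.04*x^4 + 1.51*x^3 - 4.76*x^2 - 10.49*x - 3.47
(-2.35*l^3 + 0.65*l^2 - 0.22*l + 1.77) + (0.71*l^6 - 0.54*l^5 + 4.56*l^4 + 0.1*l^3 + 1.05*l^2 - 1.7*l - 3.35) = 0.71*l^6 - 0.54*l^5 + 4.56*l^4 - 2.25*l^3 + 1.7*l^2 - 1.92*l - 1.58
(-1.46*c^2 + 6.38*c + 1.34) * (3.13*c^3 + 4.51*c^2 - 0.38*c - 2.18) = -4.5698*c^5 + 13.3848*c^4 + 33.5228*c^3 + 6.8018*c^2 - 14.4176*c - 2.9212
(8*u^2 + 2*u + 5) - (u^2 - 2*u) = 7*u^2 + 4*u + 5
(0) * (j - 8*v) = 0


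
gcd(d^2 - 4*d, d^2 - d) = d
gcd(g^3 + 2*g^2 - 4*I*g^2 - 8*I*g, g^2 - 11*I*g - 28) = g - 4*I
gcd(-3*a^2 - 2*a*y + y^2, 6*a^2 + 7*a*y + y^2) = a + y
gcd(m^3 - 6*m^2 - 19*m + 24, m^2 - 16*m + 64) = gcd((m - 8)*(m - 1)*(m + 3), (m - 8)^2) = m - 8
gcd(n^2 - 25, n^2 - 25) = n^2 - 25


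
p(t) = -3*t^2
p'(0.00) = 0.00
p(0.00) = 0.00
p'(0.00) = 0.00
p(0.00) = 0.00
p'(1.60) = -9.60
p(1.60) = -7.68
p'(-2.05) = 12.30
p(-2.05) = -12.61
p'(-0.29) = 1.74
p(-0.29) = -0.25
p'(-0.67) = 4.02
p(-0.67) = -1.35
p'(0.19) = -1.14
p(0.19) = -0.11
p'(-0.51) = 3.06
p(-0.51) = -0.78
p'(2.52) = -15.12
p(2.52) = -19.05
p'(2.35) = -14.10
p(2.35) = -16.57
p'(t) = -6*t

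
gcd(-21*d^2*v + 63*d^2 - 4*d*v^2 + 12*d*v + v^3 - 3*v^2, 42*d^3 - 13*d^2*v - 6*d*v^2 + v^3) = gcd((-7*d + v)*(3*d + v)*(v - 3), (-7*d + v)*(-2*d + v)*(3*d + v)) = -21*d^2 - 4*d*v + v^2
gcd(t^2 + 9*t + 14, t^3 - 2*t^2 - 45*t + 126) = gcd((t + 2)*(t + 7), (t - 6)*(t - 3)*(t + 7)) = t + 7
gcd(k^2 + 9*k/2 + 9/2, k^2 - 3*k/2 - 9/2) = k + 3/2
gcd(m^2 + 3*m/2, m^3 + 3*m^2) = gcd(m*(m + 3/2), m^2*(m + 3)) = m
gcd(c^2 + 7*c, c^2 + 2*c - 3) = 1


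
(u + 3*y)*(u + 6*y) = u^2 + 9*u*y + 18*y^2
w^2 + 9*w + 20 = (w + 4)*(w + 5)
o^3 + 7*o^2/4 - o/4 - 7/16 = (o - 1/2)*(o + 1/2)*(o + 7/4)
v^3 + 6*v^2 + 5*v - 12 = (v - 1)*(v + 3)*(v + 4)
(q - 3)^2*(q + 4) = q^3 - 2*q^2 - 15*q + 36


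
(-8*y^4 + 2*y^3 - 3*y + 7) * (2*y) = -16*y^5 + 4*y^4 - 6*y^2 + 14*y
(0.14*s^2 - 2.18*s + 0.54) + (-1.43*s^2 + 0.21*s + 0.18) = -1.29*s^2 - 1.97*s + 0.72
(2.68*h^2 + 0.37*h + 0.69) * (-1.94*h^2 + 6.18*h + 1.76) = -5.1992*h^4 + 15.8446*h^3 + 5.6648*h^2 + 4.9154*h + 1.2144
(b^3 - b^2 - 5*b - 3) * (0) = 0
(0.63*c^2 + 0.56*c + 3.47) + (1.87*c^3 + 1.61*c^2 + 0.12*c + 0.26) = 1.87*c^3 + 2.24*c^2 + 0.68*c + 3.73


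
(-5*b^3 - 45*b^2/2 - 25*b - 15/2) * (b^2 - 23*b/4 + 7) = -5*b^5 + 25*b^4/4 + 555*b^3/8 - 85*b^2/4 - 1055*b/8 - 105/2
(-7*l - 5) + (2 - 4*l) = -11*l - 3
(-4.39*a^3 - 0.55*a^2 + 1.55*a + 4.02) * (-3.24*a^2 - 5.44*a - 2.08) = 14.2236*a^5 + 25.6636*a^4 + 7.1012*a^3 - 20.3128*a^2 - 25.0928*a - 8.3616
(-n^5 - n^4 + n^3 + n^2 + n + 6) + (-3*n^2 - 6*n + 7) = -n^5 - n^4 + n^3 - 2*n^2 - 5*n + 13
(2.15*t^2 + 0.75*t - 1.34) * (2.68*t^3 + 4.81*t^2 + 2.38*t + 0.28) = 5.762*t^5 + 12.3515*t^4 + 5.1333*t^3 - 4.0584*t^2 - 2.9792*t - 0.3752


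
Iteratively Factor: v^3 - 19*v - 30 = (v + 2)*(v^2 - 2*v - 15) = (v + 2)*(v + 3)*(v - 5)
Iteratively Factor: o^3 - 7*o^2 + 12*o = (o - 3)*(o^2 - 4*o) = (o - 4)*(o - 3)*(o)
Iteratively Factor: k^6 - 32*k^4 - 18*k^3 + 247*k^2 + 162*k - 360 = (k - 1)*(k^5 + k^4 - 31*k^3 - 49*k^2 + 198*k + 360) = (k - 1)*(k + 2)*(k^4 - k^3 - 29*k^2 + 9*k + 180) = (k - 1)*(k + 2)*(k + 4)*(k^3 - 5*k^2 - 9*k + 45) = (k - 1)*(k + 2)*(k + 3)*(k + 4)*(k^2 - 8*k + 15) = (k - 3)*(k - 1)*(k + 2)*(k + 3)*(k + 4)*(k - 5)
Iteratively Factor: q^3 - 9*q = (q - 3)*(q^2 + 3*q) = q*(q - 3)*(q + 3)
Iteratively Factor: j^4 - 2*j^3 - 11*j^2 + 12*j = (j + 3)*(j^3 - 5*j^2 + 4*j) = (j - 4)*(j + 3)*(j^2 - j) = (j - 4)*(j - 1)*(j + 3)*(j)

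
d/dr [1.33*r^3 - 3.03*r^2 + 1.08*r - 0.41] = 3.99*r^2 - 6.06*r + 1.08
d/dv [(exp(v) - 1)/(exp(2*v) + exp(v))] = (-exp(2*v) + 2*exp(v) + 1)*exp(-v)/(exp(2*v) + 2*exp(v) + 1)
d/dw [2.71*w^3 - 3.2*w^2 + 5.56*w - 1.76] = 8.13*w^2 - 6.4*w + 5.56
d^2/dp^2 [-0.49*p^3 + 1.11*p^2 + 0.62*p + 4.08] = 2.22 - 2.94*p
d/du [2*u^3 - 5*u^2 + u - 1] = 6*u^2 - 10*u + 1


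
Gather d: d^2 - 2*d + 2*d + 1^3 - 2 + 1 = d^2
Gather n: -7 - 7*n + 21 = 14 - 7*n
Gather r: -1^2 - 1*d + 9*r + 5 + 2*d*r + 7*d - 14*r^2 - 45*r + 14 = 6*d - 14*r^2 + r*(2*d - 36) + 18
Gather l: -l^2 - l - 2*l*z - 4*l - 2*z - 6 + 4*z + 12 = -l^2 + l*(-2*z - 5) + 2*z + 6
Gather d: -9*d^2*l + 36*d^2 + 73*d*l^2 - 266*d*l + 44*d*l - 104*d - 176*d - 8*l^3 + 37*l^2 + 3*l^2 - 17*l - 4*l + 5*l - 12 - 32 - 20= d^2*(36 - 9*l) + d*(73*l^2 - 222*l - 280) - 8*l^3 + 40*l^2 - 16*l - 64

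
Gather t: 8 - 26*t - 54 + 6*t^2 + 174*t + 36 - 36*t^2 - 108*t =-30*t^2 + 40*t - 10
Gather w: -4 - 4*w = -4*w - 4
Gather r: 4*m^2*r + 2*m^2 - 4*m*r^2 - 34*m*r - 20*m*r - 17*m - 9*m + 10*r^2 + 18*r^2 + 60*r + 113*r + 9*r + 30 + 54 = 2*m^2 - 26*m + r^2*(28 - 4*m) + r*(4*m^2 - 54*m + 182) + 84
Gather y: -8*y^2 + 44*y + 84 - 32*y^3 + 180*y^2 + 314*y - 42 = -32*y^3 + 172*y^2 + 358*y + 42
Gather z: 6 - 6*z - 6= -6*z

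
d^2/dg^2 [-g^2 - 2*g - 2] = -2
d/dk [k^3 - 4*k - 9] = 3*k^2 - 4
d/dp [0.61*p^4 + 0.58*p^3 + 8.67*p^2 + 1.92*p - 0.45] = 2.44*p^3 + 1.74*p^2 + 17.34*p + 1.92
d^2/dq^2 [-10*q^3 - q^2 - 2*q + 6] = -60*q - 2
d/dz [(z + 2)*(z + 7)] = 2*z + 9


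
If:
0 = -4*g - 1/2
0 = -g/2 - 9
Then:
No Solution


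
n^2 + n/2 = n*(n + 1/2)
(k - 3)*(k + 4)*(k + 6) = k^3 + 7*k^2 - 6*k - 72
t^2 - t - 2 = (t - 2)*(t + 1)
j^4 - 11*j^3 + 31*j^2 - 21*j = j*(j - 7)*(j - 3)*(j - 1)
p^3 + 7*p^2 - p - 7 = (p - 1)*(p + 1)*(p + 7)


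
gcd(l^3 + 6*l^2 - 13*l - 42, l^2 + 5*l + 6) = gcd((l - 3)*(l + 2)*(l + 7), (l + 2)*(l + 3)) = l + 2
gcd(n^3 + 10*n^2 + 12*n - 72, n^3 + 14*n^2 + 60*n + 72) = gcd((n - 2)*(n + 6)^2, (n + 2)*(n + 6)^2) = n^2 + 12*n + 36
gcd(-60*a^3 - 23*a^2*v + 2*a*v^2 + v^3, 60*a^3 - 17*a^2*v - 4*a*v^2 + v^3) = -20*a^2 - a*v + v^2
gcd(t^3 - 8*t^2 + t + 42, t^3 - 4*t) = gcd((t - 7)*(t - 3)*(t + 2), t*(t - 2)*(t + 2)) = t + 2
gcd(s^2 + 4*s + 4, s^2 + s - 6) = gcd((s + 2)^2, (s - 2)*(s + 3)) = 1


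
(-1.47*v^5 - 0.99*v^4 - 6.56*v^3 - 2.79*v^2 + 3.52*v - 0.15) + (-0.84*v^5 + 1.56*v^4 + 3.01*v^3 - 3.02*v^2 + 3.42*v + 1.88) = -2.31*v^5 + 0.57*v^4 - 3.55*v^3 - 5.81*v^2 + 6.94*v + 1.73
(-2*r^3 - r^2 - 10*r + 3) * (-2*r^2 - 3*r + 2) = 4*r^5 + 8*r^4 + 19*r^3 + 22*r^2 - 29*r + 6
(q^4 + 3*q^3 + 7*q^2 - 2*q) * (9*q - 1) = 9*q^5 + 26*q^4 + 60*q^3 - 25*q^2 + 2*q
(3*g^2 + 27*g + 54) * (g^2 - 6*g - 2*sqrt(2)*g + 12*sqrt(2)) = 3*g^4 - 6*sqrt(2)*g^3 + 9*g^3 - 108*g^2 - 18*sqrt(2)*g^2 - 324*g + 216*sqrt(2)*g + 648*sqrt(2)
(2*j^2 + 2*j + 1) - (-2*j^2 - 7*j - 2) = 4*j^2 + 9*j + 3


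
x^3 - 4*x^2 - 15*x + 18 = (x - 6)*(x - 1)*(x + 3)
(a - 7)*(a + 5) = a^2 - 2*a - 35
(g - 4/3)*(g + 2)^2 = g^3 + 8*g^2/3 - 4*g/3 - 16/3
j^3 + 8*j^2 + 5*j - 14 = (j - 1)*(j + 2)*(j + 7)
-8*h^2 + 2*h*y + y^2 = (-2*h + y)*(4*h + y)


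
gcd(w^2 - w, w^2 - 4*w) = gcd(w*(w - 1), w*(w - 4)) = w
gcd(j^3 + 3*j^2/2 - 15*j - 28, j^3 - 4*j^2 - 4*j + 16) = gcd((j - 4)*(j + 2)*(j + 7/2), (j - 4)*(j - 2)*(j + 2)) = j^2 - 2*j - 8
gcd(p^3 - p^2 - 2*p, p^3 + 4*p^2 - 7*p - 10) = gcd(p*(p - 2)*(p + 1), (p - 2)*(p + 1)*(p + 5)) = p^2 - p - 2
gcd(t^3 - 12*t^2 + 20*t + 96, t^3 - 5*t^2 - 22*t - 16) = t^2 - 6*t - 16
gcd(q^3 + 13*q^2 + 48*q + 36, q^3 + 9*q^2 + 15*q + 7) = q + 1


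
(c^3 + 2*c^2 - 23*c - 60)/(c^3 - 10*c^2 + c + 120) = (c + 4)/(c - 8)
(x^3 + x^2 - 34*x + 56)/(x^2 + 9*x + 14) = (x^2 - 6*x + 8)/(x + 2)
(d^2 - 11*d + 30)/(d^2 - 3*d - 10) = (d - 6)/(d + 2)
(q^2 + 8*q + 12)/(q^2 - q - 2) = (q^2 + 8*q + 12)/(q^2 - q - 2)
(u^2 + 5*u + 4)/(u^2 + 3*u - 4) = (u + 1)/(u - 1)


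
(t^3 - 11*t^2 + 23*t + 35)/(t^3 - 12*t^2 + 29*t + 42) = (t - 5)/(t - 6)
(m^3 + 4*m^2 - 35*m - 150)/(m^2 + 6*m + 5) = (m^2 - m - 30)/(m + 1)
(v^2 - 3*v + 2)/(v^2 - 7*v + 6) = (v - 2)/(v - 6)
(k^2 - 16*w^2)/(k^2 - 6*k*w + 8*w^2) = (-k - 4*w)/(-k + 2*w)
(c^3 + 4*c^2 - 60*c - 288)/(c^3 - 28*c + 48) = (c^2 - 2*c - 48)/(c^2 - 6*c + 8)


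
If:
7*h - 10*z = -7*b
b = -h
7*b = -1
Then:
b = -1/7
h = 1/7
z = 0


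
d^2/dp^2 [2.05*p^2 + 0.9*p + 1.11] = 4.10000000000000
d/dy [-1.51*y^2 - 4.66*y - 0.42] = -3.02*y - 4.66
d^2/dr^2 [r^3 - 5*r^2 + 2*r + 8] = 6*r - 10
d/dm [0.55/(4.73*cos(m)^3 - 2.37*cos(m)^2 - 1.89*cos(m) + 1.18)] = (7.8045*cos(m)^2 - 2.607*cos(m) - 1.0395)*sin(m)/(4.73*cos(m)^3 - 2.37*cos(m)^2 - 1.89*cos(m) + 1.18)^2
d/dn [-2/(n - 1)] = 2/(n - 1)^2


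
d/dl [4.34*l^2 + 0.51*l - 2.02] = 8.68*l + 0.51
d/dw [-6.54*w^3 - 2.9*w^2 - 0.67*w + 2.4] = -19.62*w^2 - 5.8*w - 0.67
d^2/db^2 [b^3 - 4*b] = 6*b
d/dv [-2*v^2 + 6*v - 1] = 6 - 4*v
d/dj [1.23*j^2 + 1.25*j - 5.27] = 2.46*j + 1.25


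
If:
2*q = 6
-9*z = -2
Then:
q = 3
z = 2/9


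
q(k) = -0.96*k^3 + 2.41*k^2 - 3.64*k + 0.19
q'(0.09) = -3.23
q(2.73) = -11.32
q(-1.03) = 7.54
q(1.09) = -2.16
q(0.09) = -0.12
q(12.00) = -1355.33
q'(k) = -2.88*k^2 + 4.82*k - 3.64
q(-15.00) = 3837.04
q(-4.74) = 173.83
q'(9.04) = -195.43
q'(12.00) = -360.52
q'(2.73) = -11.95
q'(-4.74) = -91.19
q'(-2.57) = -35.05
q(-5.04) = 202.66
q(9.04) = -544.98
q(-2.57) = 41.76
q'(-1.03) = -11.66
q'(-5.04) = -101.09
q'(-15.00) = -723.94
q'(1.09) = -1.81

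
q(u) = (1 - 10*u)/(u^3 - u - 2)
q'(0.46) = 4.00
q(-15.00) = -0.04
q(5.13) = -0.39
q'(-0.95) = 0.31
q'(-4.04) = -0.33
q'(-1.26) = -3.17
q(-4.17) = -0.61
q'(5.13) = 0.16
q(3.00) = -1.32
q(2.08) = -4.03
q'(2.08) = 7.77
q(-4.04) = -0.65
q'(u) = (1 - 10*u)*(1 - 3*u^2)/(u^3 - u - 2)^2 - 10/(u^3 - u - 2) = (-10*u^3 + 10*u + (10*u - 1)*(3*u^2 - 1) + 20)/(-u^3 + u + 2)^2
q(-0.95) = -5.50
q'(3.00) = 1.10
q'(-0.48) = 6.81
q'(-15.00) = -0.00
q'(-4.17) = -0.30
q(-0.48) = -3.56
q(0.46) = 1.52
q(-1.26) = -4.96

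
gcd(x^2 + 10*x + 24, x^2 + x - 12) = x + 4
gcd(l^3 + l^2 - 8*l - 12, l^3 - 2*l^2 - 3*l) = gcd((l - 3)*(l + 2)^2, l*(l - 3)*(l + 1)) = l - 3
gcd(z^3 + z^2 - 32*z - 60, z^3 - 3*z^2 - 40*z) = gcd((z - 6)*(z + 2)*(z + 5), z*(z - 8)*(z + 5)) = z + 5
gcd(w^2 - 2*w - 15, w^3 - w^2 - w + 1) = 1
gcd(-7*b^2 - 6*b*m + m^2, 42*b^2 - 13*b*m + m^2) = 7*b - m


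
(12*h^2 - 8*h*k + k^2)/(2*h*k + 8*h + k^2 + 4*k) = (12*h^2 - 8*h*k + k^2)/(2*h*k + 8*h + k^2 + 4*k)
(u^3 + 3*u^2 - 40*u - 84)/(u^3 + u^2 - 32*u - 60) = (u + 7)/(u + 5)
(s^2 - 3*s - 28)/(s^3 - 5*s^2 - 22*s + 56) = 1/(s - 2)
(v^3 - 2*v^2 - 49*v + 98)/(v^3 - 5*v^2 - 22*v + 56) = (v + 7)/(v + 4)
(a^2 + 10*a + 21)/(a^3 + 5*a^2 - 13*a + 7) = (a + 3)/(a^2 - 2*a + 1)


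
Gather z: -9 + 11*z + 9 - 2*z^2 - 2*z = -2*z^2 + 9*z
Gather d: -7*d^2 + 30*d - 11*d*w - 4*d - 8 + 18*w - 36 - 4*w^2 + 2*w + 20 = -7*d^2 + d*(26 - 11*w) - 4*w^2 + 20*w - 24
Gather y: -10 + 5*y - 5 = 5*y - 15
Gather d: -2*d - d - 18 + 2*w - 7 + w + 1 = -3*d + 3*w - 24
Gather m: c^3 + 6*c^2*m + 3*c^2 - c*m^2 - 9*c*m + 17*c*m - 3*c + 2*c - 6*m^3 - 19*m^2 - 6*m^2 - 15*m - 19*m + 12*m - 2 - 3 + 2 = c^3 + 3*c^2 - c - 6*m^3 + m^2*(-c - 25) + m*(6*c^2 + 8*c - 22) - 3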